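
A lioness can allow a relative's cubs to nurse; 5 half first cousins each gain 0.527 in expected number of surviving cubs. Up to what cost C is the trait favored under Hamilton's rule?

0.1646875

r to a half first cousin = 1/16 (half first cousins share one grandparent — one path of length 4: r = (1/2)^4 = 1/16).
Hamilton's rule: n·r·B > C, so the trait is favored while C < n·r·B = 5·0.0625·0.527 = 0.1646875.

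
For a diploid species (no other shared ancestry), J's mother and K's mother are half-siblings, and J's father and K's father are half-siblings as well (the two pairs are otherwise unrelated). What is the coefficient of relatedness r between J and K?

0.125

With two independent routes of shared ancestry, r is the sum of the two contributions.
J and K are related in two ways: half first cousins through their mothers (r = 1/16) and half first cousins through their fathers (r = 1/16).
r = 1/16 + 1/16 = 0.125.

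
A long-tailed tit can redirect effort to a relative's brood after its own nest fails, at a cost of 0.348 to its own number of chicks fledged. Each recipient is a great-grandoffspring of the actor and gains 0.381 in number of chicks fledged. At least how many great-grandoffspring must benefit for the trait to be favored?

r to a great-grandoffspring = 1/8 (three parent–offspring links: r = (1/2)^3 = 1/8).
Hamilton's rule: n·r·B > C  ⇒  n > C/(r·B) = 0.348/(0.125·0.381) = 7.307.
The smallest integer exceeding 7.307 is 8.

8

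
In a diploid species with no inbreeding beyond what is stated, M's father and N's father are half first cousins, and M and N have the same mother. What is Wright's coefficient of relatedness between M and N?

Wright's path rule: contributions from independent ancestry routes add.
M and N are related in two ways: half second cousins through their fathers (r = 1/64) and half-sibs through their shared mother (r = 1/4).
r = 1/64 + 1/4 = 0.265625.

0.265625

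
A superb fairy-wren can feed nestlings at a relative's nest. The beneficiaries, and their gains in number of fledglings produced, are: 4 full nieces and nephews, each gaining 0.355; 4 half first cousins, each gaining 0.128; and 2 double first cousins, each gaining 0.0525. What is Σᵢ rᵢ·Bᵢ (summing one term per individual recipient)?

r to a full niece or nephew = 0.25 (full aunt/uncle↔niece/nephew: two paths of length 3 through the shared grandparent pair: r = 2·(1/2)^3 = 1/4).
r to a half first cousin = 1/16 (half first cousins share one grandparent — one path of length 4: r = (1/2)^4 = 1/16).
r to a double first cousin = 1/4 (double first cousins share both grandparent pairs — four paths of length 4: r = 4·(1/2)^4 = 1/4).
Summing one r·B term per recipient: 4·0.25·0.355 + 4·0.0625·0.128 + 2·0.25·0.0525 = 0.41325.

0.41325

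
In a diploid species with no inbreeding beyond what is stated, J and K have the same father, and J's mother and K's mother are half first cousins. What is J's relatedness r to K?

Wright's path rule: contributions from independent ancestry routes add.
J and K are related in two ways: half-sibs through their shared father (r = 1/4) and half second cousins through their mothers (r = 1/64).
r = 1/4 + 1/64 = 17/64 = 0.265625.

0.265625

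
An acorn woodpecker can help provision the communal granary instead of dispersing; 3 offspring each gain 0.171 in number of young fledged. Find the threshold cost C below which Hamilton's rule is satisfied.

r to an offspring = 1/2 (one parent–offspring link: r = (1/2)^1 = 1/2).
Hamilton's rule: n·r·B > C, so the trait is favored while C < n·r·B = 3·0.5·0.171 = 0.2565.

0.2565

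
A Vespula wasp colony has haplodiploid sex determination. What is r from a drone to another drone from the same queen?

0.5

Haploid brothers each carry a random half of the queen's diploid genome, so on average they share half: r = 1/2.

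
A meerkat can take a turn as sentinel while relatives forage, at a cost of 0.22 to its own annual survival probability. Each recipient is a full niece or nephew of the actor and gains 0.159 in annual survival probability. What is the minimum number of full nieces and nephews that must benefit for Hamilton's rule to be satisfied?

r to a full niece or nephew = 1/4 (full aunt/uncle↔niece/nephew: two paths of length 3 through the shared grandparent pair: r = 2·(1/2)^3 = 1/4).
Hamilton's rule: n·r·B > C  ⇒  n > C/(r·B) = 0.22/(0.25·0.159) = 5.535.
The smallest integer exceeding 5.535 is 6.

6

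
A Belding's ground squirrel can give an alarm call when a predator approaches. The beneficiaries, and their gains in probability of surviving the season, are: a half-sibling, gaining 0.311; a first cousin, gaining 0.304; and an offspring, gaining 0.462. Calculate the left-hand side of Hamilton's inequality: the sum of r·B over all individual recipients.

r to a half-sibling = 0.25 (half-sibs share one parent — one path of length 2: r = (1/2)^2 = 1/4).
r to a first cousin = 0.125 (first cousins share one grandparent pair — two paths of length 4: r = 2·(1/2)^4 = 1/8).
r to an offspring = 0.5 (one parent–offspring link: r = (1/2)^1 = 1/2).
Summing one r·B term per recipient: 1·0.25·0.311 + 1·0.125·0.304 + 1·0.5·0.462 = 0.34675.

0.34675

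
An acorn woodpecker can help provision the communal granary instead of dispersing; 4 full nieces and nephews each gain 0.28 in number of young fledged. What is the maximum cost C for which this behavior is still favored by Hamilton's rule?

0.28

r to a full niece or nephew = 0.25 (full aunt/uncle↔niece/nephew: two paths of length 3 through the shared grandparent pair: r = 2·(1/2)^3 = 1/4).
Hamilton's rule: n·r·B > C, so the trait is favored while C < n·r·B = 4·0.25·0.28 = 0.28.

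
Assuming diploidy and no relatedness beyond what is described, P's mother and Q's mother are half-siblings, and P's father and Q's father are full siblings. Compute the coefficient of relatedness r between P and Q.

0.1875

With two independent routes of shared ancestry, r is the sum of the two contributions.
P and Q are related in two ways: half first cousins through their mothers (r = 1/16) and first cousins through their fathers (r = 1/8).
r = 1/16 + 1/8 = 3/16 = 0.1875.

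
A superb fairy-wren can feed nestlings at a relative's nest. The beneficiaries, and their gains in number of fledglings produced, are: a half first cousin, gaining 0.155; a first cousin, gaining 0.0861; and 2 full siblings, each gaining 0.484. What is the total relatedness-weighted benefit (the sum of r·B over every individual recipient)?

r to a half first cousin = 1/16 (half first cousins share one grandparent — one path of length 4: r = (1/2)^4 = 1/16).
r to a first cousin = 0.125 (first cousins share one grandparent pair — two paths of length 4: r = 2·(1/2)^4 = 1/8).
r to a full sibling = 0.5 (full sibs share both parents — two paths of length 2: r = 2·(1/2)^2 = 1/2).
Summing one r·B term per recipient: 1·0.0625·0.155 + 1·0.125·0.0861 + 2·0.5·0.484 = 0.50445.

0.50445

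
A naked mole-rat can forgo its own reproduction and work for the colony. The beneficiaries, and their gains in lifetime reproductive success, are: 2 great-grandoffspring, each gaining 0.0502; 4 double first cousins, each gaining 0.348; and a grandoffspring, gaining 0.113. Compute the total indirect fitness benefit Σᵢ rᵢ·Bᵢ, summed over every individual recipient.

r to a great-grandoffspring = 0.125 (three parent–offspring links: r = (1/2)^3 = 1/8).
r to a double first cousin = 0.25 (double first cousins share both grandparent pairs — four paths of length 4: r = 4·(1/2)^4 = 1/4).
r to a grandoffspring = 1/4 (two parent–offspring links: r = (1/2)^2 = 1/4).
Summing one r·B term per recipient: 2·0.125·0.0502 + 4·0.25·0.348 + 1·0.25·0.113 = 0.3888.

0.3888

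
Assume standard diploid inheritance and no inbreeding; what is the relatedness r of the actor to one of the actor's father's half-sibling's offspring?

0.0625

Each parent–offspring link contributes a factor of 1/2, and independent paths through distinct common ancestors add.
Half first cousins share one grandparent — one path of length 4: r = (1/2)^4 = 1/16.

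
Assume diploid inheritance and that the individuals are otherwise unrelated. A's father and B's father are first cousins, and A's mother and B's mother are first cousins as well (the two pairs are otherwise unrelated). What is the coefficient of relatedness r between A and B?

0.0625

Wright's path rule: contributions from independent ancestry routes add.
A and B are related in two ways: second cousins through their fathers (r = 1/32) and second cousins through their mothers (r = 1/32).
r = 1/32 + 1/32 = 0.0625.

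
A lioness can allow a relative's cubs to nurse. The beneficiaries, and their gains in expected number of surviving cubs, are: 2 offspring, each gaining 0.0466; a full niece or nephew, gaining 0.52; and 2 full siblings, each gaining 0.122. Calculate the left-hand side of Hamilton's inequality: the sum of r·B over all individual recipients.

0.2986

r to an offspring = 1/2 (one parent–offspring link: r = (1/2)^1 = 1/2).
r to a full niece or nephew = 1/4 (full aunt/uncle↔niece/nephew: two paths of length 3 through the shared grandparent pair: r = 2·(1/2)^3 = 1/4).
r to a full sibling = 1/2 (full sibs share both parents — two paths of length 2: r = 2·(1/2)^2 = 1/2).
Summing one r·B term per recipient: 2·0.5·0.0466 + 1·0.25·0.52 + 2·0.5·0.122 = 0.2986.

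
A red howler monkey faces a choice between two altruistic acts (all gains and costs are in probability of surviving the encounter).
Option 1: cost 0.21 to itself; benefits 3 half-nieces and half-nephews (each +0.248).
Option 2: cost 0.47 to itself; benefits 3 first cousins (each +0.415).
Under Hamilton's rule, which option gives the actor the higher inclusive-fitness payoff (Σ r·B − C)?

Option 1: r to a half-niece or half-nephew = 0.125.
Option 1: Σ r·B − C = (3·0.125·0.248) − 0.21 = -0.117.
Option 2: r to a first cousin = 0.125.
Option 2: Σ r·B − C = (3·0.125·0.415) − 0.47 = -0.314375.
Option 1 has the higher net inclusive-fitness payoff.

Option 1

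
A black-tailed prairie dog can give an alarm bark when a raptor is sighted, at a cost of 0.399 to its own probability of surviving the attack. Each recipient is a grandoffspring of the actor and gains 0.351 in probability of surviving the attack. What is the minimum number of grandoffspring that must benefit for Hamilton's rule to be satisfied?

5

r to a grandoffspring = 0.25 (two parent–offspring links: r = (1/2)^2 = 1/4).
Hamilton's rule: n·r·B > C  ⇒  n > C/(r·B) = 0.399/(0.25·0.351) = 4.547.
The smallest integer exceeding 4.547 is 5.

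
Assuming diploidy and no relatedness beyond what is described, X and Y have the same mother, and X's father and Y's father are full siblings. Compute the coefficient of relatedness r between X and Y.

Relatedness sums over independent paths through distinct common ancestors.
X and Y are related in two ways: half-sibs through their shared mother (r = 1/4) and first cousins through their fathers (r = 1/8).
r = 1/4 + 1/8 = 0.375.

0.375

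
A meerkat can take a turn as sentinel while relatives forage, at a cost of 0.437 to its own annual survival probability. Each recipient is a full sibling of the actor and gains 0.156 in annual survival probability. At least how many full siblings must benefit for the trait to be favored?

r to a full sibling = 1/2 (full sibs share both parents — two paths of length 2: r = 2·(1/2)^2 = 1/2).
Hamilton's rule: n·r·B > C  ⇒  n > C/(r·B) = 0.437/(0.5·0.156) = 5.603.
The smallest integer exceeding 5.603 is 6.

6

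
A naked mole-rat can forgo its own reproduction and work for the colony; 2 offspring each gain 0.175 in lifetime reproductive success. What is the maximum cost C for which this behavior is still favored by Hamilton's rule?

r to an offspring = 0.5 (one parent–offspring link: r = (1/2)^1 = 1/2).
Hamilton's rule: n·r·B > C, so the trait is favored while C < n·r·B = 2·0.5·0.175 = 0.175.

0.175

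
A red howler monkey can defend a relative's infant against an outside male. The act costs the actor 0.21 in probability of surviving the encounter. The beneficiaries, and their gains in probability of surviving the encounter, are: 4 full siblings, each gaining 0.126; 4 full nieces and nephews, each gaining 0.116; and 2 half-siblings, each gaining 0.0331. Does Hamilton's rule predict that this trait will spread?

Hamilton's rule: the trait is favored when the sum of r·B over every recipient exceeds the actor's cost C.
r to a full sibling = 0.5 (full sibs share both parents — two paths of length 2: r = 2·(1/2)^2 = 1/2).
r to a full niece or nephew = 1/4 (full aunt/uncle↔niece/nephew: two paths of length 3 through the shared grandparent pair: r = 2·(1/2)^3 = 1/4).
r to a half-sibling = 1/4 (half-sibs share one parent — one path of length 2: r = (1/2)^2 = 1/4).
Summing one r·B term per recipient: 4·0.5·0.126 + 4·0.25·0.116 + 2·0.25·0.0331 = 0.38455.
0.38455 > 0.21: the indirect benefit exceeds the cost.

Yes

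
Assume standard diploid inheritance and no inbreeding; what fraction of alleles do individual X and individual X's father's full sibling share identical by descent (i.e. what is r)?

0.25

Each parent–offspring link contributes a factor of 1/2, and independent paths through distinct common ancestors add.
Full aunt/uncle↔niece/nephew: two paths of length 3 through the shared grandparent pair: r = 2·(1/2)^3 = 1/4.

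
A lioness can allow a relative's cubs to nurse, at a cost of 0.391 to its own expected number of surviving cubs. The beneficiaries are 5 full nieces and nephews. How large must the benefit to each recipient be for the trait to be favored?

0.3128

r to a full niece or nephew = 1/4 (full aunt/uncle↔niece/nephew: two paths of length 3 through the shared grandparent pair: r = 2·(1/2)^3 = 1/4).
Hamilton's rule with n recipients of equal r: n·r·B > C, so B > C/(n·r) = 0.391/(5·0.25) = 0.3128.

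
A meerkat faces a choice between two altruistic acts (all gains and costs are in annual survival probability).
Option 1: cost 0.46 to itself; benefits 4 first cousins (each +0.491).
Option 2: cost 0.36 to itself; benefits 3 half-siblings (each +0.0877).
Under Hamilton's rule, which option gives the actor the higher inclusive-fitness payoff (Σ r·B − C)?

Option 1

Option 1: r to a first cousin = 0.125.
Option 1: Σ r·B − C = (4·0.125·0.491) − 0.46 = -0.2145.
Option 2: r to a half-sibling = 0.25.
Option 2: Σ r·B − C = (3·0.25·0.0877) − 0.36 = -0.294225.
Option 1 has the higher net inclusive-fitness payoff.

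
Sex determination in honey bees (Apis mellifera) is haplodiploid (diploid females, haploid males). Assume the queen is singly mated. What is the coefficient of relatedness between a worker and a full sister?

0.75

Haplodiploid full sisters inherit their father's entire haploid genome identically (contributing 1/2) and on average half of their mother's contribution (1/2 · 1/2 = 1/4); r = 1/2 + 1/4 = 3/4.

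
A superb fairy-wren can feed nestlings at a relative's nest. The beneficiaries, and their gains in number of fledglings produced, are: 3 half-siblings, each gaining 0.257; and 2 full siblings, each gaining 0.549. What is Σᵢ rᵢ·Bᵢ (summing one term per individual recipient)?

0.74175

r to a half-sibling = 1/4 (half-sibs share one parent — one path of length 2: r = (1/2)^2 = 1/4).
r to a full sibling = 0.5 (full sibs share both parents — two paths of length 2: r = 2·(1/2)^2 = 1/2).
Summing one r·B term per recipient: 3·0.25·0.257 + 2·0.5·0.549 = 0.74175.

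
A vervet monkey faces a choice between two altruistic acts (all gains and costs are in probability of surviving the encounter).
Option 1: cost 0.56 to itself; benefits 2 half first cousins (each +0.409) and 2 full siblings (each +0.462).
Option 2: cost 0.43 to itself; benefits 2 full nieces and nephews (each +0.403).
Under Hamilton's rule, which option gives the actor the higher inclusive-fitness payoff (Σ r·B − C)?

Option 1: r to a half first cousin = 0.0625.
Option 1: r to a full sibling = 0.5.
Option 1: Σ r·B − C = (2·0.0625·0.409 + 2·0.5·0.462) − 0.56 = -0.046875.
Option 2: r to a full niece or nephew = 0.25.
Option 2: Σ r·B − C = (2·0.25·0.403) − 0.43 = -0.2285.
Option 1 has the higher net inclusive-fitness payoff.

Option 1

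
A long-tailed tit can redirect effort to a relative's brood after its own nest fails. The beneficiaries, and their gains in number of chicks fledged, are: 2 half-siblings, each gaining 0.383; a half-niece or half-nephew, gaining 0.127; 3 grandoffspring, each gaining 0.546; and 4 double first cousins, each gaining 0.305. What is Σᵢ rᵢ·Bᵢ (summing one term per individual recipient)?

r to a half-sibling = 0.25 (half-sibs share one parent — one path of length 2: r = (1/2)^2 = 1/4).
r to a half-niece or half-nephew = 0.125 (half-aunt/uncle↔niece/nephew: one path of length 3: r = (1/2)^3 = 1/8).
r to a grandoffspring = 0.25 (two parent–offspring links: r = (1/2)^2 = 1/4).
r to a double first cousin = 1/4 (double first cousins share both grandparent pairs — four paths of length 4: r = 4·(1/2)^4 = 1/4).
Summing one r·B term per recipient: 2·0.25·0.383 + 1·0.125·0.127 + 3·0.25·0.546 + 4·0.25·0.305 = 0.921875.

0.921875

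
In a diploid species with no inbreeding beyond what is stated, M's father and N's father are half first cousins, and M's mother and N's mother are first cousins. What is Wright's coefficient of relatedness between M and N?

With two independent routes of shared ancestry, r is the sum of the two contributions.
M and N are related in two ways: half second cousins through their fathers (r = 1/64) and second cousins through their mothers (r = 1/32).
r = 1/64 + 1/32 = 0.046875.

0.046875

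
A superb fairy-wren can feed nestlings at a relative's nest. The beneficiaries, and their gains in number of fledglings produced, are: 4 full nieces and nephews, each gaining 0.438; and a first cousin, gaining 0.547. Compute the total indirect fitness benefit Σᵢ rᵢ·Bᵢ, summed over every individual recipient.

r to a full niece or nephew = 1/4 (full aunt/uncle↔niece/nephew: two paths of length 3 through the shared grandparent pair: r = 2·(1/2)^3 = 1/4).
r to a first cousin = 1/8 (first cousins share one grandparent pair — two paths of length 4: r = 2·(1/2)^4 = 1/8).
Summing one r·B term per recipient: 4·0.25·0.438 + 1·0.125·0.547 = 0.506375.

0.506375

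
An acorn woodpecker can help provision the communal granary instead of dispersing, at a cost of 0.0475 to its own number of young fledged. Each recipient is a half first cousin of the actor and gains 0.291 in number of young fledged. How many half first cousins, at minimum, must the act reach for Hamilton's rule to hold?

3

r to a half first cousin = 1/16 (half first cousins share one grandparent — one path of length 4: r = (1/2)^4 = 1/16).
Hamilton's rule: n·r·B > C  ⇒  n > C/(r·B) = 0.0475/(0.0625·0.291) = 2.612.
The smallest integer exceeding 2.612 is 3.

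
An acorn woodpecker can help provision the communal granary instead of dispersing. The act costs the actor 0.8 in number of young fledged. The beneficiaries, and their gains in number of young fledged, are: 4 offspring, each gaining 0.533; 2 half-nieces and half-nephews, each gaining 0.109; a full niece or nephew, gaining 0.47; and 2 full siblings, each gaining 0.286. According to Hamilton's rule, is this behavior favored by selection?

Yes

Hamilton's rule: the trait is favored when the sum of r·B over every recipient exceeds the actor's cost C.
r to an offspring = 1/2 (one parent–offspring link: r = (1/2)^1 = 1/2).
r to a half-niece or half-nephew = 1/8 (half-aunt/uncle↔niece/nephew: one path of length 3: r = (1/2)^3 = 1/8).
r to a full niece or nephew = 1/4 (full aunt/uncle↔niece/nephew: two paths of length 3 through the shared grandparent pair: r = 2·(1/2)^3 = 1/4).
r to a full sibling = 1/2 (full sibs share both parents — two paths of length 2: r = 2·(1/2)^2 = 1/2).
Summing one r·B term per recipient: 4·0.5·0.533 + 2·0.125·0.109 + 1·0.25·0.47 + 2·0.5·0.286 = 1.49675.
1.49675 > 0.8: the indirect benefit exceeds the cost.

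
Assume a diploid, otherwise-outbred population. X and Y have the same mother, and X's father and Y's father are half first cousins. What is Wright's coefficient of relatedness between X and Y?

0.265625

Wright's path rule: contributions from independent ancestry routes add.
X and Y are related in two ways: half-sibs through their shared mother (r = 1/4) and half second cousins through their fathers (r = 1/64).
r = 1/4 + 1/64 = 0.265625.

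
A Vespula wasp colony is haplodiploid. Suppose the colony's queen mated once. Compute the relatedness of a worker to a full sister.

0.75

Haplodiploid full sisters inherit their father's entire haploid genome identically (contributing 1/2) and on average half of their mother's contribution (1/2 · 1/2 = 1/4); r = 1/2 + 1/4 = 3/4.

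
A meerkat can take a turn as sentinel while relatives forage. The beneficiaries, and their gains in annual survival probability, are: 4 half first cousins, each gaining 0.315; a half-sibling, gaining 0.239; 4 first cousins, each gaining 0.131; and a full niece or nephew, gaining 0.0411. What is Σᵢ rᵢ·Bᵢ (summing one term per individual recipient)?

r to a half first cousin = 0.0625 (half first cousins share one grandparent — one path of length 4: r = (1/2)^4 = 1/16).
r to a half-sibling = 1/4 (half-sibs share one parent — one path of length 2: r = (1/2)^2 = 1/4).
r to a first cousin = 1/8 (first cousins share one grandparent pair — two paths of length 4: r = 2·(1/2)^4 = 1/8).
r to a full niece or nephew = 1/4 (full aunt/uncle↔niece/nephew: two paths of length 3 through the shared grandparent pair: r = 2·(1/2)^3 = 1/4).
Summing one r·B term per recipient: 4·0.0625·0.315 + 1·0.25·0.239 + 4·0.125·0.131 + 1·0.25·0.0411 = 0.214275.

0.214275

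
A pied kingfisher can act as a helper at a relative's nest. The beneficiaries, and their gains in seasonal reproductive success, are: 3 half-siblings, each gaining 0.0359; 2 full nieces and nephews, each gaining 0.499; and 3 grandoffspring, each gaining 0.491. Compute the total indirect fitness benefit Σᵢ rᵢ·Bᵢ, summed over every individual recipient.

r to a half-sibling = 0.25 (half-sibs share one parent — one path of length 2: r = (1/2)^2 = 1/4).
r to a full niece or nephew = 0.25 (full aunt/uncle↔niece/nephew: two paths of length 3 through the shared grandparent pair: r = 2·(1/2)^3 = 1/4).
r to a grandoffspring = 1/4 (two parent–offspring links: r = (1/2)^2 = 1/4).
Summing one r·B term per recipient: 3·0.25·0.0359 + 2·0.25·0.499 + 3·0.25·0.491 = 0.644675.

0.644675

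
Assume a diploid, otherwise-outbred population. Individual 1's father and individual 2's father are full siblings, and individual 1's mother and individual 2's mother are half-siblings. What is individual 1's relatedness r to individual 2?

With two independent routes of shared ancestry, r is the sum of the two contributions.
Individual 1 and individual 2 are related in two ways: first cousins through their fathers (r = 1/8) and half first cousins through their mothers (r = 1/16).
r = 1/8 + 1/16 = 0.1875.

0.1875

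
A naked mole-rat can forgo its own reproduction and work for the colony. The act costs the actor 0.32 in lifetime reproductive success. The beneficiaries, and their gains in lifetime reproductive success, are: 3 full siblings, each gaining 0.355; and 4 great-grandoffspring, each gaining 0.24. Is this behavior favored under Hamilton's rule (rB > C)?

Yes

Hamilton's rule: the trait is favored when the sum of r·B over every recipient exceeds the actor's cost C.
r to a full sibling = 1/2 (full sibs share both parents — two paths of length 2: r = 2·(1/2)^2 = 1/2).
r to a great-grandoffspring = 1/8 (three parent–offspring links: r = (1/2)^3 = 1/8).
Summing one r·B term per recipient: 3·0.5·0.355 + 4·0.125·0.24 = 0.6525.
0.6525 > 0.32: the indirect benefit exceeds the cost.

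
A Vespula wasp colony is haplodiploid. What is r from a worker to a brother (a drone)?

0.25

Her haploid brother carries none of their father's genes and a random half of their mother's genome; that half matches the maternal half of her own genome with probability 1/2: r = 1/2 · 1/2 = 1/4.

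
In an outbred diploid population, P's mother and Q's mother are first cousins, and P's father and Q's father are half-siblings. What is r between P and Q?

0.09375

Independent pedigree routes through distinct common ancestors add.
P and Q are related in two ways: second cousins through their mothers (r = 1/32) and half first cousins through their fathers (r = 1/16).
r = 1/32 + 1/16 = 0.09375.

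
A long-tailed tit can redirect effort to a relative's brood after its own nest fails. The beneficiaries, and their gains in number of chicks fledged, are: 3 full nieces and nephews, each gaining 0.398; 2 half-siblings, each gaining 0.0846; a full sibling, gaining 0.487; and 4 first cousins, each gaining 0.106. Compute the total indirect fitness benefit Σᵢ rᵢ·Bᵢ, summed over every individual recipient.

0.6373

r to a full niece or nephew = 1/4 (full aunt/uncle↔niece/nephew: two paths of length 3 through the shared grandparent pair: r = 2·(1/2)^3 = 1/4).
r to a half-sibling = 1/4 (half-sibs share one parent — one path of length 2: r = (1/2)^2 = 1/4).
r to a full sibling = 1/2 (full sibs share both parents — two paths of length 2: r = 2·(1/2)^2 = 1/2).
r to a first cousin = 1/8 (first cousins share one grandparent pair — two paths of length 4: r = 2·(1/2)^4 = 1/8).
Summing one r·B term per recipient: 3·0.25·0.398 + 2·0.25·0.0846 + 1·0.5·0.487 + 4·0.125·0.106 = 0.6373.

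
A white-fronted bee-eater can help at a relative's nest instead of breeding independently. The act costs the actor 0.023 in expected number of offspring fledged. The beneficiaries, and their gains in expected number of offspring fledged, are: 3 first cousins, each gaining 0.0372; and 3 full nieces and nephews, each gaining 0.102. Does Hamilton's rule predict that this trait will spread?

Hamilton's rule: the trait is favored when the sum of r·B over every recipient exceeds the actor's cost C.
r to a first cousin = 1/8 (first cousins share one grandparent pair — two paths of length 4: r = 2·(1/2)^4 = 1/8).
r to a full niece or nephew = 0.25 (full aunt/uncle↔niece/nephew: two paths of length 3 through the shared grandparent pair: r = 2·(1/2)^3 = 1/4).
Summing one r·B term per recipient: 3·0.125·0.0372 + 3·0.25·0.102 = 0.09045.
0.09045 > 0.023: the indirect benefit exceeds the cost.

Yes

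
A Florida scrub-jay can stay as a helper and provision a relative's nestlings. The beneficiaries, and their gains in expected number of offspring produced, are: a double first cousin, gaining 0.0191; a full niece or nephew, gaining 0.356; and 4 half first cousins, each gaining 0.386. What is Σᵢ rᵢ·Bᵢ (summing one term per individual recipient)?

r to a double first cousin = 1/4 (double first cousins share both grandparent pairs — four paths of length 4: r = 4·(1/2)^4 = 1/4).
r to a full niece or nephew = 1/4 (full aunt/uncle↔niece/nephew: two paths of length 3 through the shared grandparent pair: r = 2·(1/2)^3 = 1/4).
r to a half first cousin = 1/16 (half first cousins share one grandparent — one path of length 4: r = (1/2)^4 = 1/16).
Summing one r·B term per recipient: 1·0.25·0.0191 + 1·0.25·0.356 + 4·0.0625·0.386 = 0.190275.

0.190275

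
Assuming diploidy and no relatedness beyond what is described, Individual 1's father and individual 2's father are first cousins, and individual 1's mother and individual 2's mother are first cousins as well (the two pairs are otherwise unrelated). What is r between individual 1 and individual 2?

0.0625

Wright's path rule: contributions from independent ancestry routes add.
Individual 1 and individual 2 are related in two ways: second cousins through their fathers (r = 1/32) and second cousins through their mothers (r = 1/32).
r = 1/32 + 1/32 = 1/16 = 0.0625.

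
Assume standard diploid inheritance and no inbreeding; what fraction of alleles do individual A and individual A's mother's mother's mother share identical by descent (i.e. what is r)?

0.125

Each parent–offspring link contributes a factor of 1/2, and independent paths through distinct common ancestors add.
Three parent–offspring links: r = (1/2)^3 = 1/8.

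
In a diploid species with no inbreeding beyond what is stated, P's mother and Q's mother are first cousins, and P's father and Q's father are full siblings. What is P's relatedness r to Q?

0.15625

Wright's path rule: contributions from independent ancestry routes add.
P and Q are related in two ways: second cousins through their mothers (r = 1/32) and first cousins through their fathers (r = 1/8).
r = 1/32 + 1/8 = 0.15625.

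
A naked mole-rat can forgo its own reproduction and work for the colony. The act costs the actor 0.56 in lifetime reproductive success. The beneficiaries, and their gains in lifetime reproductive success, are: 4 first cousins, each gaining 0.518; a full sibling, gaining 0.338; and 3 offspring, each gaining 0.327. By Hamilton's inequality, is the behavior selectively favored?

Yes

Hamilton's rule: the trait is favored when the sum of r·B over every recipient exceeds the actor's cost C.
r to a first cousin = 0.125 (first cousins share one grandparent pair — two paths of length 4: r = 2·(1/2)^4 = 1/8).
r to a full sibling = 0.5 (full sibs share both parents — two paths of length 2: r = 2·(1/2)^2 = 1/2).
r to an offspring = 1/2 (one parent–offspring link: r = (1/2)^1 = 1/2).
Summing one r·B term per recipient: 4·0.125·0.518 + 1·0.5·0.338 + 3·0.5·0.327 = 0.9185.
0.9185 > 0.56: the indirect benefit exceeds the cost.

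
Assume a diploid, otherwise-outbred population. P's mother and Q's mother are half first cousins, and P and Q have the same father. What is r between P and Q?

With two independent routes of shared ancestry, r is the sum of the two contributions.
P and Q are related in two ways: half second cousins through their mothers (r = 1/64) and half-sibs through their shared father (r = 1/4).
r = 1/64 + 1/4 = 0.265625.

0.265625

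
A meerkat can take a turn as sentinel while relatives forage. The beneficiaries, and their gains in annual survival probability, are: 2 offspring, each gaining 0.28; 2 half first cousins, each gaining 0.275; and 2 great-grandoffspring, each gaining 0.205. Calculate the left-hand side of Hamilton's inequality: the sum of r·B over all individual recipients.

0.365625

r to an offspring = 1/2 (one parent–offspring link: r = (1/2)^1 = 1/2).
r to a half first cousin = 1/16 (half first cousins share one grandparent — one path of length 4: r = (1/2)^4 = 1/16).
r to a great-grandoffspring = 0.125 (three parent–offspring links: r = (1/2)^3 = 1/8).
Summing one r·B term per recipient: 2·0.5·0.28 + 2·0.0625·0.275 + 2·0.125·0.205 = 0.365625.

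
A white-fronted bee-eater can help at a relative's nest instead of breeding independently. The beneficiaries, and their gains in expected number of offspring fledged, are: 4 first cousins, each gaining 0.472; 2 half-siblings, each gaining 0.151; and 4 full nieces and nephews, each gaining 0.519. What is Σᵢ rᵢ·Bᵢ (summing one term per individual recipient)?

0.8305

r to a first cousin = 1/8 (first cousins share one grandparent pair — two paths of length 4: r = 2·(1/2)^4 = 1/8).
r to a half-sibling = 0.25 (half-sibs share one parent — one path of length 2: r = (1/2)^2 = 1/4).
r to a full niece or nephew = 1/4 (full aunt/uncle↔niece/nephew: two paths of length 3 through the shared grandparent pair: r = 2·(1/2)^3 = 1/4).
Summing one r·B term per recipient: 4·0.125·0.472 + 2·0.25·0.151 + 4·0.25·0.519 = 0.8305.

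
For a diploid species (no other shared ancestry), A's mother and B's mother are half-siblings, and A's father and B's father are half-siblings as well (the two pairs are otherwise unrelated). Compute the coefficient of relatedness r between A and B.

Independent pedigree routes through distinct common ancestors add.
A and B are related in two ways: half first cousins through their mothers (r = 1/16) and half first cousins through their fathers (r = 1/16).
r = 1/16 + 1/16 = 1/8 = 0.125.

0.125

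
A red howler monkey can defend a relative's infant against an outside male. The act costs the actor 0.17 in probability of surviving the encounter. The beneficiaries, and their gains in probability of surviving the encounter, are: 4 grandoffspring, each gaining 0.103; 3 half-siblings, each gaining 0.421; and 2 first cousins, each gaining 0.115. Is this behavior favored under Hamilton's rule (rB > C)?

Hamilton's rule: the trait is favored when the sum of r·B over every recipient exceeds the actor's cost C.
r to a grandoffspring = 1/4 (two parent–offspring links: r = (1/2)^2 = 1/4).
r to a half-sibling = 0.25 (half-sibs share one parent — one path of length 2: r = (1/2)^2 = 1/4).
r to a first cousin = 1/8 (first cousins share one grandparent pair — two paths of length 4: r = 2·(1/2)^4 = 1/8).
Summing one r·B term per recipient: 4·0.25·0.103 + 3·0.25·0.421 + 2·0.125·0.115 = 0.4475.
0.4475 > 0.17: the indirect benefit exceeds the cost.

Yes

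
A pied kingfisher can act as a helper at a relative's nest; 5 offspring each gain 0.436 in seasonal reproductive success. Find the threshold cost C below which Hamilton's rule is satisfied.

1.09

r to an offspring = 0.5 (one parent–offspring link: r = (1/2)^1 = 1/2).
Hamilton's rule: n·r·B > C, so the trait is favored while C < n·r·B = 5·0.5·0.436 = 1.09.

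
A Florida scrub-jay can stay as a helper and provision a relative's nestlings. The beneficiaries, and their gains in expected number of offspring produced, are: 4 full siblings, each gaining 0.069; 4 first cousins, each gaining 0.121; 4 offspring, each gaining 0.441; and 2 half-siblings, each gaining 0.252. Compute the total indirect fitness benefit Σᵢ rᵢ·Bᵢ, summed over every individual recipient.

1.2065

r to a full sibling = 1/2 (full sibs share both parents — two paths of length 2: r = 2·(1/2)^2 = 1/2).
r to a first cousin = 0.125 (first cousins share one grandparent pair — two paths of length 4: r = 2·(1/2)^4 = 1/8).
r to an offspring = 0.5 (one parent–offspring link: r = (1/2)^1 = 1/2).
r to a half-sibling = 0.25 (half-sibs share one parent — one path of length 2: r = (1/2)^2 = 1/4).
Summing one r·B term per recipient: 4·0.5·0.069 + 4·0.125·0.121 + 4·0.5·0.441 + 2·0.25·0.252 = 1.2065.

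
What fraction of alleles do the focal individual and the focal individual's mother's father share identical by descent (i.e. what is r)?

0.25

Each parent–offspring link contributes a factor of 1/2, and independent paths through distinct common ancestors add.
Two parent–offspring links: r = (1/2)^2 = 1/4.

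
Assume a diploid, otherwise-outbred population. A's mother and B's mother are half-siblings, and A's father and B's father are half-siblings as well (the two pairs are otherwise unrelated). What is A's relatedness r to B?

0.125

Relatedness sums over independent paths through distinct common ancestors.
A and B are related in two ways: half first cousins through their mothers (r = 1/16) and half first cousins through their fathers (r = 1/16).
r = 1/16 + 1/16 = 1/8 = 0.125.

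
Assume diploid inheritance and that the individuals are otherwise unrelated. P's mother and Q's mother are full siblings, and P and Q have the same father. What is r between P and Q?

0.375

Independent pedigree routes through distinct common ancestors add.
P and Q are related in two ways: first cousins through their mothers (r = 1/8) and half-sibs through their shared father (r = 1/4).
r = 1/8 + 1/4 = 0.375.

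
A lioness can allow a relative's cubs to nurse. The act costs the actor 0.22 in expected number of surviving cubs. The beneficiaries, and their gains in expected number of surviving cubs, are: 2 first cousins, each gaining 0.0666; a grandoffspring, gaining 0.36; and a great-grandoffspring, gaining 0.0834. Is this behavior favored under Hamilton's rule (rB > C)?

Hamilton's rule: the trait is favored when the sum of r·B over every recipient exceeds the actor's cost C.
r to a first cousin = 1/8 (first cousins share one grandparent pair — two paths of length 4: r = 2·(1/2)^4 = 1/8).
r to a grandoffspring = 0.25 (two parent–offspring links: r = (1/2)^2 = 1/4).
r to a great-grandoffspring = 0.125 (three parent–offspring links: r = (1/2)^3 = 1/8).
Summing one r·B term per recipient: 2·0.125·0.0666 + 1·0.25·0.36 + 1·0.125·0.0834 = 0.117075.
0.117075 < 0.22: the indirect benefit is less than the cost.

No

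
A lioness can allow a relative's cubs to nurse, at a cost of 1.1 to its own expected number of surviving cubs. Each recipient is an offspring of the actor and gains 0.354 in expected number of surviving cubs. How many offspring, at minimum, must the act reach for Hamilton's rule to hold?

7

r to an offspring = 1/2 (one parent–offspring link: r = (1/2)^1 = 1/2).
Hamilton's rule: n·r·B > C  ⇒  n > C/(r·B) = 1.1/(0.5·0.354) = 6.215.
The smallest integer exceeding 6.215 is 7.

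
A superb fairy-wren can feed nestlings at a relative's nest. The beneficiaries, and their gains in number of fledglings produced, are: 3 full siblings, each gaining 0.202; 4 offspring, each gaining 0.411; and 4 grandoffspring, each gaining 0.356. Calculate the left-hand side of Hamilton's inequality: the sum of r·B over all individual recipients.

1.481

r to a full sibling = 1/2 (full sibs share both parents — two paths of length 2: r = 2·(1/2)^2 = 1/2).
r to an offspring = 1/2 (one parent–offspring link: r = (1/2)^1 = 1/2).
r to a grandoffspring = 0.25 (two parent–offspring links: r = (1/2)^2 = 1/4).
Summing one r·B term per recipient: 3·0.5·0.202 + 4·0.5·0.411 + 4·0.25·0.356 = 1.481.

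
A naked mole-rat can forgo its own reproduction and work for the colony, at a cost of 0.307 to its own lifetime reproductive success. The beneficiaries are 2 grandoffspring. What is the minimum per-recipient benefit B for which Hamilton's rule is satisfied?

r to a grandoffspring = 0.25 (two parent–offspring links: r = (1/2)^2 = 1/4).
Hamilton's rule with n recipients of equal r: n·r·B > C, so B > C/(n·r) = 0.307/(2·0.25) = 0.614.

0.614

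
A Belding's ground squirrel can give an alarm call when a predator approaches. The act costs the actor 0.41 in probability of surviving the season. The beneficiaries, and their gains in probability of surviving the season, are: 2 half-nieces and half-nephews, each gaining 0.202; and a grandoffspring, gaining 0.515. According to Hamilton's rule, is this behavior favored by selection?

No

Hamilton's rule: the trait is favored when the sum of r·B over every recipient exceeds the actor's cost C.
r to a half-niece or half-nephew = 0.125 (half-aunt/uncle↔niece/nephew: one path of length 3: r = (1/2)^3 = 1/8).
r to a grandoffspring = 0.25 (two parent–offspring links: r = (1/2)^2 = 1/4).
Summing one r·B term per recipient: 2·0.125·0.202 + 1·0.25·0.515 = 0.17925.
0.17925 < 0.41: the indirect benefit is less than the cost.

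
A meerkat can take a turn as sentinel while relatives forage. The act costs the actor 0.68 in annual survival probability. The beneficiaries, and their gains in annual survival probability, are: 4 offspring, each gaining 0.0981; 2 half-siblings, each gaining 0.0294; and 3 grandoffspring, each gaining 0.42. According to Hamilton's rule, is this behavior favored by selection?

Hamilton's rule: the trait is favored when the sum of r·B over every recipient exceeds the actor's cost C.
r to an offspring = 0.5 (one parent–offspring link: r = (1/2)^1 = 1/2).
r to a half-sibling = 0.25 (half-sibs share one parent — one path of length 2: r = (1/2)^2 = 1/4).
r to a grandoffspring = 0.25 (two parent–offspring links: r = (1/2)^2 = 1/4).
Summing one r·B term per recipient: 4·0.5·0.0981 + 2·0.25·0.0294 + 3·0.25·0.42 = 0.5259.
0.5259 < 0.68: the indirect benefit is less than the cost.

No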